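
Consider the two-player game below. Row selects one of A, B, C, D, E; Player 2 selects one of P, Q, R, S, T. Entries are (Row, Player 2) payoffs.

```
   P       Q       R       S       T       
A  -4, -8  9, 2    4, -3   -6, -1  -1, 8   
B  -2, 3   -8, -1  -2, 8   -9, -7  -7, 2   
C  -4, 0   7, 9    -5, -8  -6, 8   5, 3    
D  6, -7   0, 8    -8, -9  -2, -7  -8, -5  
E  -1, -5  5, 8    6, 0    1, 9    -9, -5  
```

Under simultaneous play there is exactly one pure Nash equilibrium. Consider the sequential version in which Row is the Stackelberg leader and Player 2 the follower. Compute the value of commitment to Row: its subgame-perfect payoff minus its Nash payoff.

Solve by backward induction (Row leads).
- A: BR = T, leader payoff -1.
- B: BR = R, leader payoff -2.
- C: BR = Q, leader payoff 7.
- D: BR = Q, leader payoff 0.
- E: BR = S, leader payoff 1.
Among -1, -2, 7, 0, 1, the best is 7 at C. Subgame-perfect outcome: (C, Q) with payoffs (7, 9).
Now find the simultaneous Nash equilibrium.
Row's best replies: P→D; Q→A; R→E; S→E; T→C.
Player 2's best replies: A→T; B→R; C→Q; D→Q; E→S.
Only (E, S) has each player best-responding; Nash payoffs (1, 9).
Row's commitment gain: 7 − 1 = 6.

6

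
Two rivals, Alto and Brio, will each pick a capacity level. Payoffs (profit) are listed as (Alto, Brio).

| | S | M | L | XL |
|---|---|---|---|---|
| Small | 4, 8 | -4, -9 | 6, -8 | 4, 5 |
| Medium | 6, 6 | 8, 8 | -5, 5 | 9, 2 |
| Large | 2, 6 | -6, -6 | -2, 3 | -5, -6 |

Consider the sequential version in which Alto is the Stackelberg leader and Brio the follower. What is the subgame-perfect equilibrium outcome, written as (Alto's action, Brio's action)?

Work backward from Brio's decision.
- Small: BR = S, leader payoff 4.
- Medium: BR = M, leader payoff 8.
- Large: BR = S, leader payoff 2.
Alto's induced payoffs are 4, 8, 2, so Alto commits to Medium. Subgame-perfect outcome: (Medium, M) with payoffs (8, 8).

(Medium, M)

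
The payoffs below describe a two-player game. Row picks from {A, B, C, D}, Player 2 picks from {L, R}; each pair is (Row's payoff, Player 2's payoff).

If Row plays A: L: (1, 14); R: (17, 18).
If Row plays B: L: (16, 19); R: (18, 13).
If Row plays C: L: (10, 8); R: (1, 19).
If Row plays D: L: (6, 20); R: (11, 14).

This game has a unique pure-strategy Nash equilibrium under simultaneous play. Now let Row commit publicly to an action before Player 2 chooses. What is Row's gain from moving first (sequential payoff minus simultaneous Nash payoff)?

Player 2 best-responds to each possible Row move:
- A → Player 2 plays R (best of 14, 18); Row gets 17.
- B → Player 2 plays L (best of 19, 13); Row gets 16.
- C → Player 2 plays R (best of 8, 19); Row gets 1.
- D → Player 2 plays L (best of 20, 14); Row gets 6.
Maximizing over 17, 16, 1, 6, Row chooses A. Subgame-perfect outcome: (A, R) with payoffs (17, 18).
Now find the simultaneous Nash equilibrium.
Row's best replies: L→B; R→B.
Player 2's best replies: A→R; B→L; C→R; D→L.
Only (B, L) has each player best-responding; Nash payoffs (16, 19).
Row's commitment gain: 17 − 16 = 1.

1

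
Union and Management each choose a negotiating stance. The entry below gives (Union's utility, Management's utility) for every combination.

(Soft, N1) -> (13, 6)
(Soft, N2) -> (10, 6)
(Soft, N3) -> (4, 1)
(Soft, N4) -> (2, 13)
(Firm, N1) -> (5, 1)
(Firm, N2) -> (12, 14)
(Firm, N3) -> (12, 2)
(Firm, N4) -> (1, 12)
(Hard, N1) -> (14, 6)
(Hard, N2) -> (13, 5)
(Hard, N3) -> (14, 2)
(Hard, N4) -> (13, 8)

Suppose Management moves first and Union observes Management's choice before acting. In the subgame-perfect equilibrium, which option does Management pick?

Work backward from Union's decision.
- N1: BR = Hard, leader payoff 6.
- N2: BR = Hard, leader payoff 5.
- N3: BR = Hard, leader payoff 2.
- N4: BR = Hard, leader payoff 8.
Maximizing over 6, 5, 2, 8, Management chooses N4. Subgame-perfect outcome: (Hard, N4) with payoffs (13, 8).

N4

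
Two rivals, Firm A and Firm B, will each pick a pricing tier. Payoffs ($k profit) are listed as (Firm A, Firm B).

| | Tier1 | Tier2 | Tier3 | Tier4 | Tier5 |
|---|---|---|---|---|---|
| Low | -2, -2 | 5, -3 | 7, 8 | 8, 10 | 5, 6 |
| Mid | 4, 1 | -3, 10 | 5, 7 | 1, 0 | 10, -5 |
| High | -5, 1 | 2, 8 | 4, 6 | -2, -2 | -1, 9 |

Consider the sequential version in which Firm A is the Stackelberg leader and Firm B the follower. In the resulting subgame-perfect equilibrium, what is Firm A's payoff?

Work backward from Firm B's decision.
- Low: Firm B compares -2, -3, 8, 10, 6 and picks Tier4; Firm A would get 8.
- Mid: Firm B compares 1, 10, 7, 0, -5 and picks Tier2; Firm A would get -3.
- High: Firm B compares 1, 8, 6, -2, 9 and picks Tier5; Firm A would get -1.
Maximizing over 8, -3, -1, Firm A chooses Low. Subgame-perfect outcome: (Low, Tier4) with payoffs (8, 10).

8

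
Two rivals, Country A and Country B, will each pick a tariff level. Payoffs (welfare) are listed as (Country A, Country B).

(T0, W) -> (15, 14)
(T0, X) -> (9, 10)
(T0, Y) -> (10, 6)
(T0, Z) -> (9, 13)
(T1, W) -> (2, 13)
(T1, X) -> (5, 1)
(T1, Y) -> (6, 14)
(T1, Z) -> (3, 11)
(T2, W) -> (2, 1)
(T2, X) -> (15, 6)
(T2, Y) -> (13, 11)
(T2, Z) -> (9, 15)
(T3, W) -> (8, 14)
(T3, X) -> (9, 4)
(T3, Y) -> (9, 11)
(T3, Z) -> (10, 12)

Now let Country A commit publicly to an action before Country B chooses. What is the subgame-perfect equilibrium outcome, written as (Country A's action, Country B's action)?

Backward induction with Country A moving first.
- T0 → Country B plays W (best of 14, 10, 6, 13); Country A gets 15.
- T1 → Country B plays Y (best of 13, 1, 14, 11); Country A gets 6.
- T2 → Country B plays Z (best of 1, 6, 11, 15); Country A gets 9.
- T3 → Country B plays W (best of 14, 4, 11, 12); Country A gets 8.
Among 15, 6, 9, 8, the best is 15 at T0. Subgame-perfect outcome: (T0, W) with payoffs (15, 14).

(T0, W)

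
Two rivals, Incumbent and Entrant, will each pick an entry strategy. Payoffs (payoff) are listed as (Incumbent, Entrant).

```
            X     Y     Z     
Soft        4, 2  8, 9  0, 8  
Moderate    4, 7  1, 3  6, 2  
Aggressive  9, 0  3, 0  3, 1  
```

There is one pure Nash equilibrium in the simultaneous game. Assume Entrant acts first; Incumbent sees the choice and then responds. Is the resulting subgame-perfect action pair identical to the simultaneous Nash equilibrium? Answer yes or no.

Solve by backward induction (Entrant leads).
- X: BR = Aggressive, leader payoff 0.
- Y: BR = Soft, leader payoff 9.
- Z: BR = Moderate, leader payoff 2.
Entrant's induced payoffs are 0, 9, 2, so Entrant commits to Y. Subgame-perfect outcome: (Soft, Y) with payoffs (8, 9).
For the simultaneous game, intersect best replies.
Incumbent's best replies: X→Aggressive; Y→Soft; Z→Moderate.
Entrant's best replies: Soft→Y; Moderate→X; Aggressive→Z.
The unique mutual best reply is (Soft, Y), giving (8, 9).
Sequential outcome (Soft, Y) coincides with the Nash profile (Soft, Y).

yes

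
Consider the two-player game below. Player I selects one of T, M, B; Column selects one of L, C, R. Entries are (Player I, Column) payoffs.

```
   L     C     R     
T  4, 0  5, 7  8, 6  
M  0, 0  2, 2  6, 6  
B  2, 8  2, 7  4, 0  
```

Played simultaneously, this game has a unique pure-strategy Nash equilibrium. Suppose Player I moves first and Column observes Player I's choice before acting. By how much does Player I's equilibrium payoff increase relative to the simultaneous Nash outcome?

Column best-responds to each possible Player I move:
- T → Column plays C (best of 0, 7, 6); Player I gets 5.
- M → Column plays R (best of 0, 2, 6); Player I gets 6.
- B → Column plays L (best of 8, 7, 0); Player I gets 2.
Maximizing over 5, 6, 2, Player I chooses M. Subgame-perfect outcome: (M, R) with payoffs (6, 6).
Now find the simultaneous Nash equilibrium.
Player I's best replies: L→T; C→T; R→T.
Column's best replies: T→C; M→R; B→L.
Only (T, C) has each player best-responding; Nash payoffs (5, 7).
Player I's commitment gain: 6 − 5 = 1.

1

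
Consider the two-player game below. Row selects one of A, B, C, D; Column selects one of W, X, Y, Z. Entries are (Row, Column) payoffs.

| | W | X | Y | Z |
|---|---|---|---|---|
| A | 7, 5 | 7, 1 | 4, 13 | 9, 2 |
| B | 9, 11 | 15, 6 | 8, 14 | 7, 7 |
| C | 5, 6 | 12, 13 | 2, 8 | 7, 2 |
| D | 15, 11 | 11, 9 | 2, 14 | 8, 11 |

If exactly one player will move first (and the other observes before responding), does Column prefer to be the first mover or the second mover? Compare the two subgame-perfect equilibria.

first

If Row leads: Column's best replies are A→Y, B→Y, C→X, D→Y; Row's induced payoffs 4, 8, 12, 2; outcome (C, X), payoffs (12, 13).
If Column leads: Row's best replies are W→D, X→B, Y→B, Z→A; Column's induced payoffs 11, 6, 14, 2; outcome (B, Y), payoffs (8, 14).
Column gets 14 moving first and 13 moving second, so Column prefers to move first.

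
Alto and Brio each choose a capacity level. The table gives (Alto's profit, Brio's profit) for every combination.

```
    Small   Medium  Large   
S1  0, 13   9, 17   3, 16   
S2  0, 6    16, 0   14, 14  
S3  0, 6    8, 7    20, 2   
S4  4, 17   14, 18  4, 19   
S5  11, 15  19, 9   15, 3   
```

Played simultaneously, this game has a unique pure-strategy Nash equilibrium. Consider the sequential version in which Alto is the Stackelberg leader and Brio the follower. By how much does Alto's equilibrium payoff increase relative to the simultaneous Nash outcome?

Backward induction with Alto moving first.
- S1: BR = Medium, leader payoff 9.
- S2: BR = Large, leader payoff 14.
- S3: BR = Medium, leader payoff 8.
- S4: BR = Large, leader payoff 4.
- S5: BR = Small, leader payoff 11.
Maximizing over 9, 14, 8, 4, 11, Alto chooses S2. Subgame-perfect outcome: (S2, Large) with payoffs (14, 14).
Under simultaneous play:
Alto's best replies: Small→S5; Medium→S5; Large→S3.
Brio's best replies: S1→Medium; S2→Large; S3→Medium; S4→Large; S5→Small.
Only (S5, Small) has each player best-responding; Nash payoffs (11, 15).
Alto's commitment gain: 14 − 11 = 3.

3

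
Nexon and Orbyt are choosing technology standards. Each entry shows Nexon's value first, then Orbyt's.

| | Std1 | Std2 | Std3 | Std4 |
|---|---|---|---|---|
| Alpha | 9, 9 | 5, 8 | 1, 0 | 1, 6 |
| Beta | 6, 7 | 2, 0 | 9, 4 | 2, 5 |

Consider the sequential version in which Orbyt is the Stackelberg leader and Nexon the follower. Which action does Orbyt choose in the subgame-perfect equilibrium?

Std1

Nexon best-responds to each possible Orbyt move:
- Std1: Nexon compares 9, 6 and picks Alpha; Orbyt would get 9.
- Std2: Nexon compares 5, 2 and picks Alpha; Orbyt would get 8.
- Std3: Nexon compares 1, 9 and picks Beta; Orbyt would get 4.
- Std4: Nexon compares 1, 2 and picks Beta; Orbyt would get 5.
Maximizing over 9, 8, 4, 5, Orbyt chooses Std1. Subgame-perfect outcome: (Alpha, Std1) with payoffs (9, 9).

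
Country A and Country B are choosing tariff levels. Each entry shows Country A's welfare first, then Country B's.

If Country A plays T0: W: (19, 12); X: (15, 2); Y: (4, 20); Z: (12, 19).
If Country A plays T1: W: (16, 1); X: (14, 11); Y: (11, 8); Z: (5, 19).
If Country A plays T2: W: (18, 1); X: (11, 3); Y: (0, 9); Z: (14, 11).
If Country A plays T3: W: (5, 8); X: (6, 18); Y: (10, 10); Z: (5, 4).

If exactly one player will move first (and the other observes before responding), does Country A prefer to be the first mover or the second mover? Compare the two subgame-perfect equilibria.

second

If Country A leads: Country B's best replies are T0→Y, T1→Z, T2→Z, T3→X; Country A's induced payoffs 4, 5, 14, 6; outcome (T2, Z), payoffs (14, 11).
If Country B leads: Country A's best replies are W→T0, X→T0, Y→T1, Z→T2; Country B's induced payoffs 12, 2, 8, 11; outcome (T0, W), payoffs (19, 12).
Country A gets 14 moving first and 19 moving second, so Country A prefers to move second.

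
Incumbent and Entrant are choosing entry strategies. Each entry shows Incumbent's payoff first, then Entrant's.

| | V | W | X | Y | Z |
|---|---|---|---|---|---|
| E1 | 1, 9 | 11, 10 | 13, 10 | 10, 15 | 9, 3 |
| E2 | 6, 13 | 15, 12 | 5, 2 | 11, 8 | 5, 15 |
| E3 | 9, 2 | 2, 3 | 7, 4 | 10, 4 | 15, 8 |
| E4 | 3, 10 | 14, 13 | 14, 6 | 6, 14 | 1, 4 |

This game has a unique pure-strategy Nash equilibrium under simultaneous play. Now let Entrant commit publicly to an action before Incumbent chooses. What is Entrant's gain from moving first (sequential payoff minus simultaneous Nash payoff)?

4

Backward induction with Entrant moving first.
- V: Incumbent compares 1, 6, 9, 3 and picks E3; Entrant would get 2.
- W: Incumbent compares 11, 15, 2, 14 and picks E2; Entrant would get 12.
- X: Incumbent compares 13, 5, 7, 14 and picks E4; Entrant would get 6.
- Y: Incumbent compares 10, 11, 10, 6 and picks E2; Entrant would get 8.
- Z: Incumbent compares 9, 5, 15, 1 and picks E3; Entrant would get 8.
Among 2, 12, 6, 8, 8, the best is 12 at W. Subgame-perfect outcome: (E2, W) with payoffs (15, 12).
Now find the simultaneous Nash equilibrium.
Incumbent's best replies: V→E3; W→E2; X→E4; Y→E2; Z→E3.
Entrant's best replies: E1→Y; E2→Z; E3→Z; E4→Y.
Only (E3, Z) has each player best-responding; Nash payoffs (15, 8).
Entrant's commitment gain: 12 − 8 = 4.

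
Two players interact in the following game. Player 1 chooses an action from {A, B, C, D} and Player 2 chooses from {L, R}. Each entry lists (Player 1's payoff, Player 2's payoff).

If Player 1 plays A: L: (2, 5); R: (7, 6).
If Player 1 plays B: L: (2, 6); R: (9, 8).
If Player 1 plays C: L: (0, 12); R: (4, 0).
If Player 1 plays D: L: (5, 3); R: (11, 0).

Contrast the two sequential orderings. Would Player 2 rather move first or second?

second

If Player 1 leads: Player 2's best replies are A→R, B→R, C→L, D→L; Player 1's induced payoffs 7, 9, 0, 5; outcome (B, R), payoffs (9, 8).
If Player 2 leads: Player 1's best replies are L→D, R→D; Player 2's induced payoffs 3, 0; outcome (D, L), payoffs (5, 3).
Player 2 gets 3 moving first and 8 moving second, so Player 2 prefers to move second.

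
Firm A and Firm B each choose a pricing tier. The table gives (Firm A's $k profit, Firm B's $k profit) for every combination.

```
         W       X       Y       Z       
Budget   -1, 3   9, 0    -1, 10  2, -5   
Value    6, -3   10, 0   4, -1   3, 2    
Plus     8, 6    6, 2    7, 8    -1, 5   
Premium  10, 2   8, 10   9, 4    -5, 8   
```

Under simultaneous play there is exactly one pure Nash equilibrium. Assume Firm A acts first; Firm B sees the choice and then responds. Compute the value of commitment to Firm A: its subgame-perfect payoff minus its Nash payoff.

Firm B best-responds to each possible Firm A move:
- Budget: BR = Y, leader payoff -1.
- Value: BR = Z, leader payoff 3.
- Plus: BR = Y, leader payoff 7.
- Premium: BR = X, leader payoff 8.
Maximizing over -1, 3, 7, 8, Firm A chooses Premium. Subgame-perfect outcome: (Premium, X) with payoffs (8, 10).
For the simultaneous game, intersect best replies.
Firm A's best replies: W→Premium; X→Value; Y→Premium; Z→Value.
Firm B's best replies: Budget→Y; Value→Z; Plus→Y; Premium→X.
Only (Value, Z) has each player best-responding; Nash payoffs (3, 2).
Firm A's commitment gain: 8 − 3 = 5.

5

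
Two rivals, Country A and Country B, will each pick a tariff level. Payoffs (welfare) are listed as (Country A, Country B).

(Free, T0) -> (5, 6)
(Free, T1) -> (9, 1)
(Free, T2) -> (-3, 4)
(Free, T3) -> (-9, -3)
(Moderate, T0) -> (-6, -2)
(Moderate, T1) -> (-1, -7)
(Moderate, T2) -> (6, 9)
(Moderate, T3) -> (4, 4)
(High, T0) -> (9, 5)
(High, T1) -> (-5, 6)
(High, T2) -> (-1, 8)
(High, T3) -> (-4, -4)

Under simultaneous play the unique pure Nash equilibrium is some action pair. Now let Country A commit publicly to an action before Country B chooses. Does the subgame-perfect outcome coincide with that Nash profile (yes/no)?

Country B best-responds to each possible Country A move:
- Free: BR = T0, leader payoff 5.
- Moderate: BR = T2, leader payoff 6.
- High: BR = T2, leader payoff -1.
Among 5, 6, -1, the best is 6 at Moderate. Subgame-perfect outcome: (Moderate, T2) with payoffs (6, 9).
Now find the simultaneous Nash equilibrium.
Country A's best replies: T0→High; T1→Free; T2→Moderate; T3→Moderate.
Country B's best replies: Free→T0; Moderate→T2; High→T2.
The unique mutual best reply is (Moderate, T2), giving (6, 9).
Sequential outcome (Moderate, T2) coincides with the Nash profile (Moderate, T2).

yes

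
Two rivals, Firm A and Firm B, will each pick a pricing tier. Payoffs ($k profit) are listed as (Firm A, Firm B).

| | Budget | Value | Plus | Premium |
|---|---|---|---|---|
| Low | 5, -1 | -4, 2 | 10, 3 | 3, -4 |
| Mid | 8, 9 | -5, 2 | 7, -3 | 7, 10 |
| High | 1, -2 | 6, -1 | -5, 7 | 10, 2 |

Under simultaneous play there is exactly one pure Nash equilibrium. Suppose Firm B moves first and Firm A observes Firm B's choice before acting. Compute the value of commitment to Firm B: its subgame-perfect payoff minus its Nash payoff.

6

Solve by backward induction (Firm B leads).
- Budget → Firm A plays Mid (best of 5, 8, 1); Firm B gets 9.
- Value → Firm A plays High (best of -4, -5, 6); Firm B gets -1.
- Plus → Firm A plays Low (best of 10, 7, -5); Firm B gets 3.
- Premium → Firm A plays High (best of 3, 7, 10); Firm B gets 2.
Maximizing over 9, -1, 3, 2, Firm B chooses Budget. Subgame-perfect outcome: (Mid, Budget) with payoffs (8, 9).
Now find the simultaneous Nash equilibrium.
Firm A's best replies: Budget→Mid; Value→High; Plus→Low; Premium→High.
Firm B's best replies: Low→Plus; Mid→Premium; High→Plus.
The unique mutual best reply is (Low, Plus), giving (10, 3).
Firm B's commitment gain: 9 − 3 = 6.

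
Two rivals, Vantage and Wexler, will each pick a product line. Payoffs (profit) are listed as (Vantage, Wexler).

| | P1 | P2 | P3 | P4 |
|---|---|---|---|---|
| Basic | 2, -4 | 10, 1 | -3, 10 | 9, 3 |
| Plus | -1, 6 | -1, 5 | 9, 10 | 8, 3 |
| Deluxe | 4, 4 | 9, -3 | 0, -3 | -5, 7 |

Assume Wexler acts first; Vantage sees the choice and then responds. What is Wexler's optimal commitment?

Work backward from Vantage's decision.
- P1 → Vantage plays Deluxe (best of 2, -1, 4); Wexler gets 4.
- P2 → Vantage plays Basic (best of 10, -1, 9); Wexler gets 1.
- P3 → Vantage plays Plus (best of -3, 9, 0); Wexler gets 10.
- P4 → Vantage plays Basic (best of 9, 8, -5); Wexler gets 3.
Among 4, 1, 10, 3, the best is 10 at P3. Subgame-perfect outcome: (Plus, P3) with payoffs (9, 10).

P3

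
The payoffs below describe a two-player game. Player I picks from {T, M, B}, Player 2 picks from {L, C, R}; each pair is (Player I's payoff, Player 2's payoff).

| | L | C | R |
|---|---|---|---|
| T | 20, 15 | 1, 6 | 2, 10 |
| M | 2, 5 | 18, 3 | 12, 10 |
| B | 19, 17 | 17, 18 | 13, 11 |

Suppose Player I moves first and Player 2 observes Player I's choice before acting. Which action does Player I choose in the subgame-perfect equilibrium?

T

Solve by backward induction (Player I leads).
- T: BR = L, leader payoff 20.
- M: BR = R, leader payoff 12.
- B: BR = C, leader payoff 17.
Among 20, 12, 17, the best is 20 at T. Subgame-perfect outcome: (T, L) with payoffs (20, 15).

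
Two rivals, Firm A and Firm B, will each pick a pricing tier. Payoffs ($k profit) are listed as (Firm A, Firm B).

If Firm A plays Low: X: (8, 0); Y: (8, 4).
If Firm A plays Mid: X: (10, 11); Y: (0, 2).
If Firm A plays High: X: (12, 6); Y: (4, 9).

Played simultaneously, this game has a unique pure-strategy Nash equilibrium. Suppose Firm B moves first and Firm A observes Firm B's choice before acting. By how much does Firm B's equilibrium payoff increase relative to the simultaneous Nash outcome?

Backward induction with Firm B moving first.
- X: Firm A compares 8, 10, 12 and picks High; Firm B would get 6.
- Y: Firm A compares 8, 0, 4 and picks Low; Firm B would get 4.
Among 6, 4, the best is 6 at X. Subgame-perfect outcome: (High, X) with payoffs (12, 6).
Now find the simultaneous Nash equilibrium.
Firm A's best replies: X→High; Y→Low.
Firm B's best replies: Low→Y; Mid→X; High→Y.
Only (Low, Y) has each player best-responding; Nash payoffs (8, 4).
Firm B's commitment gain: 6 − 4 = 2.

2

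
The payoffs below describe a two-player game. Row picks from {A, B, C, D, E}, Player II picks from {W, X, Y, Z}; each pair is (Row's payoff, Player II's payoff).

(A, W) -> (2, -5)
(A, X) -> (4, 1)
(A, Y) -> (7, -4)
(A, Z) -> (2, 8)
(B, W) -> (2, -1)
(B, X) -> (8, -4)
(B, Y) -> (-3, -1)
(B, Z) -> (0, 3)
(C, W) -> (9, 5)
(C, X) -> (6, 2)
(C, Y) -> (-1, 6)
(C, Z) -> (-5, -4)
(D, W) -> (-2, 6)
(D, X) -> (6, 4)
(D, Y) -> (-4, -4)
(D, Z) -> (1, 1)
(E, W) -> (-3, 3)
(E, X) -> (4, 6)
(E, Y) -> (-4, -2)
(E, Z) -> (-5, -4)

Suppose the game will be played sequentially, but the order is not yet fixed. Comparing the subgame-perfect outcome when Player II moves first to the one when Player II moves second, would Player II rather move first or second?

first

If Row leads: Player II's best replies are A→Z, B→Z, C→Y, D→W, E→X; Row's induced payoffs 2, 0, -1, -2, 4; outcome (E, X), payoffs (4, 6).
If Player II leads: Row's best replies are W→C, X→B, Y→A, Z→A; Player II's induced payoffs 5, -4, -4, 8; outcome (A, Z), payoffs (2, 8).
Player II gets 8 moving first and 6 moving second, so Player II prefers to move first.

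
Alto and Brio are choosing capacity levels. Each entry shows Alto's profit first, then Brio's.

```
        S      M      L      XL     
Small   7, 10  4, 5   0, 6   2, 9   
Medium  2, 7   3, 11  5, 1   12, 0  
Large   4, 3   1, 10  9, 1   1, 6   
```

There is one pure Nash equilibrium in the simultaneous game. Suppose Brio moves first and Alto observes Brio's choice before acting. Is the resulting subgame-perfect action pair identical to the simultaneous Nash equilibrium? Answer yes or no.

Backward induction with Brio moving first.
- S: BR = Small, leader payoff 10.
- M: BR = Small, leader payoff 5.
- L: BR = Large, leader payoff 1.
- XL: BR = Medium, leader payoff 0.
Maximizing over 10, 5, 1, 0, Brio chooses S. Subgame-perfect outcome: (Small, S) with payoffs (7, 10).
Now find the simultaneous Nash equilibrium.
Alto's best replies: S→Small; M→Small; L→Large; XL→Medium.
Brio's best replies: Small→S; Medium→M; Large→M.
The unique mutual best reply is (Small, S), giving (7, 10).
Sequential outcome (Small, S) coincides with the Nash profile (Small, S).

yes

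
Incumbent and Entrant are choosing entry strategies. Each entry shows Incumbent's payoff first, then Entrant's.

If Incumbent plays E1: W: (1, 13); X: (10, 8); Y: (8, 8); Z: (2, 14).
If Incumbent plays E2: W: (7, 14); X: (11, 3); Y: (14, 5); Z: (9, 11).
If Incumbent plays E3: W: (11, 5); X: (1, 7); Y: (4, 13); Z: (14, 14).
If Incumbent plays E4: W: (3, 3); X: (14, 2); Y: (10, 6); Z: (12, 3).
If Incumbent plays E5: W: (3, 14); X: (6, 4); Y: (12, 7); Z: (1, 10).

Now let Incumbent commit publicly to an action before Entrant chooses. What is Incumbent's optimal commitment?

Work backward from Entrant's decision.
- E1 → Entrant plays Z (best of 13, 8, 8, 14); Incumbent gets 2.
- E2 → Entrant plays W (best of 14, 3, 5, 11); Incumbent gets 7.
- E3 → Entrant plays Z (best of 5, 7, 13, 14); Incumbent gets 14.
- E4 → Entrant plays Y (best of 3, 2, 6, 3); Incumbent gets 10.
- E5 → Entrant plays W (best of 14, 4, 7, 10); Incumbent gets 3.
Maximizing over 2, 7, 14, 10, 3, Incumbent chooses E3. Subgame-perfect outcome: (E3, Z) with payoffs (14, 14).

E3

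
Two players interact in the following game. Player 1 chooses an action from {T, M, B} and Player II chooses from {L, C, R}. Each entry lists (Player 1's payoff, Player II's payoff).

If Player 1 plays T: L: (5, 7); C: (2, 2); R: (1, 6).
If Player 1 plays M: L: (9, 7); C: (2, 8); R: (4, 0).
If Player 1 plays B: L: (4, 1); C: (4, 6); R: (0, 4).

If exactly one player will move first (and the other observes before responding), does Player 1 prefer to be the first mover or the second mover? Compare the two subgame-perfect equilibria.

If Player 1 leads: Player II's best replies are T→L, M→C, B→C; Player 1's induced payoffs 5, 2, 4; outcome (T, L), payoffs (5, 7).
If Player II leads: Player 1's best replies are L→M, C→B, R→M; Player II's induced payoffs 7, 6, 0; outcome (M, L), payoffs (9, 7).
Player 1 gets 5 moving first and 9 moving second, so Player 1 prefers to move second.

second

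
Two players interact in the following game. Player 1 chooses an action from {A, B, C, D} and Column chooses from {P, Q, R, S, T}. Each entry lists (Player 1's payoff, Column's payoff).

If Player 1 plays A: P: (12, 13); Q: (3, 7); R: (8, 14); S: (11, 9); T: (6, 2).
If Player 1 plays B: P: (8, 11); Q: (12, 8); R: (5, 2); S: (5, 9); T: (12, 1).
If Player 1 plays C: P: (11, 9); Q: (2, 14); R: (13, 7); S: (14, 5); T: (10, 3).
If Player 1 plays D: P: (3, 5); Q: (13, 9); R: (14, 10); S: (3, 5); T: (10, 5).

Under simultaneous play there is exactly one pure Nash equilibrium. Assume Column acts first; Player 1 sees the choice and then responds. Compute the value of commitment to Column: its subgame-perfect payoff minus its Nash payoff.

Work backward from Player 1's decision.
- P: BR = A, leader payoff 13.
- Q: BR = D, leader payoff 9.
- R: BR = D, leader payoff 10.
- S: BR = C, leader payoff 5.
- T: BR = B, leader payoff 1.
Among 13, 9, 10, 5, 1, the best is 13 at P. Subgame-perfect outcome: (A, P) with payoffs (12, 13).
For the simultaneous game, intersect best replies.
Player 1's best replies: P→A; Q→D; R→D; S→C; T→B.
Column's best replies: A→R; B→P; C→Q; D→R.
The unique mutual best reply is (D, R), giving (14, 10).
Column's commitment gain: 13 − 10 = 3.

3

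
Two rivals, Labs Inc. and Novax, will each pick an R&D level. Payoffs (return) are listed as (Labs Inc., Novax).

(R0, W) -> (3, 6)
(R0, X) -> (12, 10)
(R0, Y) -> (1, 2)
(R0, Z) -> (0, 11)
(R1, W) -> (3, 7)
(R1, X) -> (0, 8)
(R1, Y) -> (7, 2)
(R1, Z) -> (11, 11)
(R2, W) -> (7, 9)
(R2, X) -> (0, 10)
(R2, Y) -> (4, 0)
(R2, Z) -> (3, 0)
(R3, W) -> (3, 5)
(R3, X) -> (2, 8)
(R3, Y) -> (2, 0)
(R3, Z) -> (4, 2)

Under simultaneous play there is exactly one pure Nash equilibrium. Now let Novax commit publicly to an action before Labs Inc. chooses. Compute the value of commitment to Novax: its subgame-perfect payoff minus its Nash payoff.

Labs Inc. best-responds to each possible Novax move:
- W → Labs Inc. plays R2 (best of 3, 3, 7, 3); Novax gets 9.
- X → Labs Inc. plays R0 (best of 12, 0, 0, 2); Novax gets 10.
- Y → Labs Inc. plays R1 (best of 1, 7, 4, 2); Novax gets 2.
- Z → Labs Inc. plays R1 (best of 0, 11, 3, 4); Novax gets 11.
Novax's induced payoffs are 9, 10, 2, 11, so Novax commits to Z. Subgame-perfect outcome: (R1, Z) with payoffs (11, 11).
Now find the simultaneous Nash equilibrium.
Labs Inc.'s best replies: W→R2; X→R0; Y→R1; Z→R1.
Novax's best replies: R0→Z; R1→Z; R2→X; R3→X.
The unique mutual best reply is (R1, Z), giving (11, 11).
Novax's commitment gain: 11 − 11 = 0.

0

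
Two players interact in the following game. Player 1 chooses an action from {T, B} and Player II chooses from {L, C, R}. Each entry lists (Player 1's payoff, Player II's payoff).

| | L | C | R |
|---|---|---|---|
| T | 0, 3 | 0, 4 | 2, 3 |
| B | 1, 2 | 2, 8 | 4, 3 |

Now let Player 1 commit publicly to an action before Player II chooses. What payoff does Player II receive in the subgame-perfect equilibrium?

Backward induction with Player 1 moving first.
- T: Player II compares 3, 4, 3 and picks C; Player 1 would get 0.
- B: Player II compares 2, 8, 3 and picks C; Player 1 would get 2.
Maximizing over 0, 2, Player 1 chooses B. Subgame-perfect outcome: (B, C) with payoffs (2, 8).

8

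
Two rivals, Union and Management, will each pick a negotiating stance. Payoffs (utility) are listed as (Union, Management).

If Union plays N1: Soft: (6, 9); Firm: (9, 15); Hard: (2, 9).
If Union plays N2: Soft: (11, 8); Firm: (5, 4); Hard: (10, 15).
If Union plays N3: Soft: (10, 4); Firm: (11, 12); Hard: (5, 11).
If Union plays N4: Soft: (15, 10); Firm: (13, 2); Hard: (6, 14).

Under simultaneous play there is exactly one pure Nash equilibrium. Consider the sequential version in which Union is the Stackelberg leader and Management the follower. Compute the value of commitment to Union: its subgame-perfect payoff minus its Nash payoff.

1

Work backward from Management's decision.
- N1: BR = Firm, leader payoff 9.
- N2: BR = Hard, leader payoff 10.
- N3: BR = Firm, leader payoff 11.
- N4: BR = Hard, leader payoff 6.
Maximizing over 9, 10, 11, 6, Union chooses N3. Subgame-perfect outcome: (N3, Firm) with payoffs (11, 12).
Under simultaneous play:
Union's best replies: Soft→N4; Firm→N4; Hard→N2.
Management's best replies: N1→Firm; N2→Hard; N3→Firm; N4→Hard.
The unique mutual best reply is (N2, Hard), giving (10, 15).
Union's commitment gain: 11 − 10 = 1.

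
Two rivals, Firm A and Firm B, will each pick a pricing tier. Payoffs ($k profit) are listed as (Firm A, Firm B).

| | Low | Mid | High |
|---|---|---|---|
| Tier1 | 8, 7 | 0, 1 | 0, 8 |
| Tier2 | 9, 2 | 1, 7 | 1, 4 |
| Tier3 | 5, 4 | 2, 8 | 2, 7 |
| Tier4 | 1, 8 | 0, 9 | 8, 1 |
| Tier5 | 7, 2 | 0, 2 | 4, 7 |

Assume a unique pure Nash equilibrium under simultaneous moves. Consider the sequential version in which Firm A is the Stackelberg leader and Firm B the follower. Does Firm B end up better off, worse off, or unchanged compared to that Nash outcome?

Solve by backward induction (Firm A leads).
- Tier1: BR = High, leader payoff 0.
- Tier2: BR = Mid, leader payoff 1.
- Tier3: BR = Mid, leader payoff 2.
- Tier4: BR = Mid, leader payoff 0.
- Tier5: BR = High, leader payoff 4.
Among 0, 1, 2, 0, 4, the best is 4 at Tier5. Subgame-perfect outcome: (Tier5, High) with payoffs (4, 7).
Now find the simultaneous Nash equilibrium.
Firm A's best replies: Low→Tier2; Mid→Tier3; High→Tier4.
Firm B's best replies: Tier1→High; Tier2→Mid; Tier3→Mid; Tier4→Mid; Tier5→High.
Only (Tier3, Mid) has each player best-responding; Nash payoffs (2, 8).
Firm B earns 7 sequentially versus 8 at the Nash outcome: worse off.

worse off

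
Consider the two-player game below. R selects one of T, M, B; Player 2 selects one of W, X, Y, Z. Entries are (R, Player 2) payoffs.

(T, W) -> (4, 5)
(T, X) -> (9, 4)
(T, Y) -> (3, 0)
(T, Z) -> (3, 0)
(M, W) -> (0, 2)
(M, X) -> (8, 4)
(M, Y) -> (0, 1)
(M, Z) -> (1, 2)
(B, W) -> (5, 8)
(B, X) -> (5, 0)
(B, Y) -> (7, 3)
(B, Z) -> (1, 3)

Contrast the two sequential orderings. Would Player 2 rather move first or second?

first

If R leads: Player 2's best replies are T→W, M→X, B→W; R's induced payoffs 4, 8, 5; outcome (M, X), payoffs (8, 4).
If Player 2 leads: R's best replies are W→B, X→T, Y→B, Z→T; Player 2's induced payoffs 8, 4, 3, 0; outcome (B, W), payoffs (5, 8).
Player 2 gets 8 moving first and 4 moving second, so Player 2 prefers to move first.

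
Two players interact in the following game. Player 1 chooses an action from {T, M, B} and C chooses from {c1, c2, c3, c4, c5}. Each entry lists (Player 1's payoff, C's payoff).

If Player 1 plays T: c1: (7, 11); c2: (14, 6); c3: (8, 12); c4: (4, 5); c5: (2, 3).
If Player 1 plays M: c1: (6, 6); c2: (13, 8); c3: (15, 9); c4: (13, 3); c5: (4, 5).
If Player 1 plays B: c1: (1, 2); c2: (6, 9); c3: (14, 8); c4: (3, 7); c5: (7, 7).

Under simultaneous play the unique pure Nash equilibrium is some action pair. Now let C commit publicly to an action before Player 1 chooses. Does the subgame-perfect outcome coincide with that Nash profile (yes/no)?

Work backward from Player 1's decision.
- c1 → Player 1 plays T (best of 7, 6, 1); C gets 11.
- c2 → Player 1 plays T (best of 14, 13, 6); C gets 6.
- c3 → Player 1 plays M (best of 8, 15, 14); C gets 9.
- c4 → Player 1 plays M (best of 4, 13, 3); C gets 3.
- c5 → Player 1 plays B (best of 2, 4, 7); C gets 7.
C's induced payoffs are 11, 6, 9, 3, 7, so C commits to c1. Subgame-perfect outcome: (T, c1) with payoffs (7, 11).
Under simultaneous play:
Player 1's best replies: c1→T; c2→T; c3→M; c4→M; c5→B.
C's best replies: T→c3; M→c3; B→c2.
The unique mutual best reply is (M, c3), giving (15, 9).
Sequential outcome (T, c1) differs from the Nash profile (M, c3).

no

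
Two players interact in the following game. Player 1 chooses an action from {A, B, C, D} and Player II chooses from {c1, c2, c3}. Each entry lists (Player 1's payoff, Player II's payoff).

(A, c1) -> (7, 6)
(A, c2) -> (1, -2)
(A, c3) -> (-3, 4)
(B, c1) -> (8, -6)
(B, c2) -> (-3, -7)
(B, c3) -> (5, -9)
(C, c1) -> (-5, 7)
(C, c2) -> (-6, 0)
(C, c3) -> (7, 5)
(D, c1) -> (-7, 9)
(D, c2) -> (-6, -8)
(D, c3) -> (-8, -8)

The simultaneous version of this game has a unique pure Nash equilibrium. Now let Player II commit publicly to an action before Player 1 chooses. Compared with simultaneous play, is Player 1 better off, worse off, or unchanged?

Backward induction with Player II moving first.
- c1: BR = B, leader payoff -6.
- c2: BR = A, leader payoff -2.
- c3: BR = C, leader payoff 5.
Player II's induced payoffs are -6, -2, 5, so Player II commits to c3. Subgame-perfect outcome: (C, c3) with payoffs (7, 5).
For the simultaneous game, intersect best replies.
Player 1's best replies: c1→B; c2→A; c3→C.
Player II's best replies: A→c1; B→c1; C→c1; D→c1.
The unique mutual best reply is (B, c1), giving (8, -6).
Player 1 earns 7 sequentially versus 8 at the Nash outcome: worse off.

worse off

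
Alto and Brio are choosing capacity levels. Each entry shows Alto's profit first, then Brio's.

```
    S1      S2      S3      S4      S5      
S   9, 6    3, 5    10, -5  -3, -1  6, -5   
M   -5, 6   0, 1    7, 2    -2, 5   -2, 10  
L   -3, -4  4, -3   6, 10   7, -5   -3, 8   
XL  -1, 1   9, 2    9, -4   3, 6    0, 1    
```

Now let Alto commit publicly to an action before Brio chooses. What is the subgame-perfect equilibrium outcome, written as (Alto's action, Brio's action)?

Backward induction with Alto moving first.
- S: BR = S1, leader payoff 9.
- M: BR = S5, leader payoff -2.
- L: BR = S3, leader payoff 6.
- XL: BR = S4, leader payoff 3.
Maximizing over 9, -2, 6, 3, Alto chooses S. Subgame-perfect outcome: (S, S1) with payoffs (9, 6).

(S, S1)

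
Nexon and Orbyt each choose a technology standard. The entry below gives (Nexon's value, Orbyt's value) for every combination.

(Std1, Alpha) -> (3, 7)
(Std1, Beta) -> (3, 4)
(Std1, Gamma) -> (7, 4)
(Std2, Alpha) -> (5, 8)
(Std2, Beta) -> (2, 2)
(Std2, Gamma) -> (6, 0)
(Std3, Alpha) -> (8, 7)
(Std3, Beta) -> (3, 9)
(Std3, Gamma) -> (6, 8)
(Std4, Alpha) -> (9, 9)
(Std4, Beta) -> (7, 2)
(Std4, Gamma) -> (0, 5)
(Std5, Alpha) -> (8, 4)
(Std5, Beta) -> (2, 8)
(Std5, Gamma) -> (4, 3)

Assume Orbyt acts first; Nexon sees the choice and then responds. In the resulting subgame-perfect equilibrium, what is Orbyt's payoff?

9

Nexon best-responds to each possible Orbyt move:
- Alpha: Nexon compares 3, 5, 8, 9, 8 and picks Std4; Orbyt would get 9.
- Beta: Nexon compares 3, 2, 3, 7, 2 and picks Std4; Orbyt would get 2.
- Gamma: Nexon compares 7, 6, 6, 0, 4 and picks Std1; Orbyt would get 4.
Orbyt's induced payoffs are 9, 2, 4, so Orbyt commits to Alpha. Subgame-perfect outcome: (Std4, Alpha) with payoffs (9, 9).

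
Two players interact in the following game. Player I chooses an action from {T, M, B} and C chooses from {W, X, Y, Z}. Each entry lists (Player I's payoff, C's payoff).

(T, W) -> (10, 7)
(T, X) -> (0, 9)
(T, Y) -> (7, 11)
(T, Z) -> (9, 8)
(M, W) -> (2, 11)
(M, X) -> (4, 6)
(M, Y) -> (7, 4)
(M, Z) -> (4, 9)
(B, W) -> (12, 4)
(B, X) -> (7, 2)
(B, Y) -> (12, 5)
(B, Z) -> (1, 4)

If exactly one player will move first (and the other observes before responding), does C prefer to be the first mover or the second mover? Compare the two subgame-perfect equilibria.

first

If Player I leads: C's best replies are T→Y, M→W, B→Y; Player I's induced payoffs 7, 2, 12; outcome (B, Y), payoffs (12, 5).
If C leads: Player I's best replies are W→B, X→B, Y→B, Z→T; C's induced payoffs 4, 2, 5, 8; outcome (T, Z), payoffs (9, 8).
C gets 8 moving first and 5 moving second, so C prefers to move first.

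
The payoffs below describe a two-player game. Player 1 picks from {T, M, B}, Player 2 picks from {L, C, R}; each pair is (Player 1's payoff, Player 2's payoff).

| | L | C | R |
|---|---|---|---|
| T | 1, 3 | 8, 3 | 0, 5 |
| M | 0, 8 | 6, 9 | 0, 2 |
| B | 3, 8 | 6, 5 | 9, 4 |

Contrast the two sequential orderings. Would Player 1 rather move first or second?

If Player 1 leads: Player 2's best replies are T→R, M→C, B→L; Player 1's induced payoffs 0, 6, 3; outcome (M, C), payoffs (6, 9).
If Player 2 leads: Player 1's best replies are L→B, C→T, R→B; Player 2's induced payoffs 8, 3, 4; outcome (B, L), payoffs (3, 8).
Player 1 gets 6 moving first and 3 moving second, so Player 1 prefers to move first.

first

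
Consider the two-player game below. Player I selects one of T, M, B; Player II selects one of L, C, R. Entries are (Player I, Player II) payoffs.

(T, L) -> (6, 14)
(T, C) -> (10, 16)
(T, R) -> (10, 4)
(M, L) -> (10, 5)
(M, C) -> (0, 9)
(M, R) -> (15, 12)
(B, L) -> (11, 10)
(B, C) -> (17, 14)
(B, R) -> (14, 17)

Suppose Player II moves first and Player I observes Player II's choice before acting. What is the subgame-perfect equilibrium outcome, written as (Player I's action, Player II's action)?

Solve by backward induction (Player II leads).
- L: BR = B, leader payoff 10.
- C: BR = B, leader payoff 14.
- R: BR = M, leader payoff 12.
Player II's induced payoffs are 10, 14, 12, so Player II commits to C. Subgame-perfect outcome: (B, C) with payoffs (17, 14).

(B, C)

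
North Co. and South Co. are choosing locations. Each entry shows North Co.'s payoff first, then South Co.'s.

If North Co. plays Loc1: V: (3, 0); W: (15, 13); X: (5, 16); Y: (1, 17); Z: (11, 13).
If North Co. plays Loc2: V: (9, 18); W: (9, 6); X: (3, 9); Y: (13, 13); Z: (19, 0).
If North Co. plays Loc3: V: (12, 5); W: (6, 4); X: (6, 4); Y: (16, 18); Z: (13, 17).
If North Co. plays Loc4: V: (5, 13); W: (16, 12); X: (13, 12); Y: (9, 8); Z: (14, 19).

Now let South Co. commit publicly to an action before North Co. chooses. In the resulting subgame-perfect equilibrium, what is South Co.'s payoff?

18

Work backward from North Co.'s decision.
- V: North Co. compares 3, 9, 12, 5 and picks Loc3; South Co. would get 5.
- W: North Co. compares 15, 9, 6, 16 and picks Loc4; South Co. would get 12.
- X: North Co. compares 5, 3, 6, 13 and picks Loc4; South Co. would get 12.
- Y: North Co. compares 1, 13, 16, 9 and picks Loc3; South Co. would get 18.
- Z: North Co. compares 11, 19, 13, 14 and picks Loc2; South Co. would get 0.
South Co.'s induced payoffs are 5, 12, 12, 18, 0, so South Co. commits to Y. Subgame-perfect outcome: (Loc3, Y) with payoffs (16, 18).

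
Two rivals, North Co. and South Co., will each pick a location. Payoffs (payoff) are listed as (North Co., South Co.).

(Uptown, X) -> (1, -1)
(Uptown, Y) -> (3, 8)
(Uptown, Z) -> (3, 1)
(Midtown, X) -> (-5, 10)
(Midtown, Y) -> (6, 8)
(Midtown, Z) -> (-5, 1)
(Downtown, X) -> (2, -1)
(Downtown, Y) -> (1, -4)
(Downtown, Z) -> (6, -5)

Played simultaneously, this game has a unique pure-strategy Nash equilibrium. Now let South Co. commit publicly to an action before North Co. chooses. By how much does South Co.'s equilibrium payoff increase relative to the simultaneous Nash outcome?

9

North Co. best-responds to each possible South Co. move:
- X: BR = Downtown, leader payoff -1.
- Y: BR = Midtown, leader payoff 8.
- Z: BR = Downtown, leader payoff -5.
Among -1, 8, -5, the best is 8 at Y. Subgame-perfect outcome: (Midtown, Y) with payoffs (6, 8).
Under simultaneous play:
North Co.'s best replies: X→Downtown; Y→Midtown; Z→Downtown.
South Co.'s best replies: Uptown→Y; Midtown→X; Downtown→X.
The unique mutual best reply is (Downtown, X), giving (2, -1).
South Co.'s commitment gain: 8 − -1 = 9.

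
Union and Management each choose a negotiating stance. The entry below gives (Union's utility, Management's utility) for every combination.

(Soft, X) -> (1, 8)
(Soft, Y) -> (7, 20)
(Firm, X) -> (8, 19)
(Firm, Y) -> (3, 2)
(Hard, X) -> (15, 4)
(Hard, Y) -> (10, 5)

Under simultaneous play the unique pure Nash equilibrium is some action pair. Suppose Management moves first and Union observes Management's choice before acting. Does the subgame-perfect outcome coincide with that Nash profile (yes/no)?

yes

Work backward from Union's decision.
- X → Union plays Hard (best of 1, 8, 15); Management gets 4.
- Y → Union plays Hard (best of 7, 3, 10); Management gets 5.
Among 4, 5, the best is 5 at Y. Subgame-perfect outcome: (Hard, Y) with payoffs (10, 5).
For the simultaneous game, intersect best replies.
Union's best replies: X→Hard; Y→Hard.
Management's best replies: Soft→Y; Firm→X; Hard→Y.
The unique mutual best reply is (Hard, Y), giving (10, 5).
Sequential outcome (Hard, Y) coincides with the Nash profile (Hard, Y).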